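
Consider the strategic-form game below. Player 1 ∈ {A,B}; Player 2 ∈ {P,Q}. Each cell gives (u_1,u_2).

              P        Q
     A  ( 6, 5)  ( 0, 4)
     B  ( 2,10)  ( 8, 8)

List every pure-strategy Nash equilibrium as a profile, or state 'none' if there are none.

(A,P): NE
(A,Q): not NE [P1→B gives 8>0; P2→P gives 5>4]
(B,P): not NE [P1→A gives 6>2]
(B,Q): not NE [P2→P gives 10>8]

NE set: (A,P)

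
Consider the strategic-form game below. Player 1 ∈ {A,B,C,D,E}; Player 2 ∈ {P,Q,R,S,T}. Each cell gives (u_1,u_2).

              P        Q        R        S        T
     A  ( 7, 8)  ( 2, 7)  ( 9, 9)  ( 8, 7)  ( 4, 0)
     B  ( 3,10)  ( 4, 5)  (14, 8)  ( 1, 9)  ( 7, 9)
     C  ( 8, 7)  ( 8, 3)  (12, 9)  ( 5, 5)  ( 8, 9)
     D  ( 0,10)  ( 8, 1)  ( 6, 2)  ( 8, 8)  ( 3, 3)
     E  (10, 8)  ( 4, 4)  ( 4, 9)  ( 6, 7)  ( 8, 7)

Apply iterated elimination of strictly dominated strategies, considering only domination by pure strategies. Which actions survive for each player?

Survivors P1:{B,C,E} P2:{P,R,T}

P2 drop Q (P beats it: A:8>7 B:10>5 C:7>3 D:10>1 E:8>4)
P2 drop S (P beats it: A:8>7 B:10>9 C:7>5 D:10>8 E:8>7)
P1 drop A (C beats it: P:8>7 R:12>9 T:8>4)
P1 drop D (B beats it: P:3>0 R:14>6 T:7>3)
P1→{B,C,E} P2→{P,R,T}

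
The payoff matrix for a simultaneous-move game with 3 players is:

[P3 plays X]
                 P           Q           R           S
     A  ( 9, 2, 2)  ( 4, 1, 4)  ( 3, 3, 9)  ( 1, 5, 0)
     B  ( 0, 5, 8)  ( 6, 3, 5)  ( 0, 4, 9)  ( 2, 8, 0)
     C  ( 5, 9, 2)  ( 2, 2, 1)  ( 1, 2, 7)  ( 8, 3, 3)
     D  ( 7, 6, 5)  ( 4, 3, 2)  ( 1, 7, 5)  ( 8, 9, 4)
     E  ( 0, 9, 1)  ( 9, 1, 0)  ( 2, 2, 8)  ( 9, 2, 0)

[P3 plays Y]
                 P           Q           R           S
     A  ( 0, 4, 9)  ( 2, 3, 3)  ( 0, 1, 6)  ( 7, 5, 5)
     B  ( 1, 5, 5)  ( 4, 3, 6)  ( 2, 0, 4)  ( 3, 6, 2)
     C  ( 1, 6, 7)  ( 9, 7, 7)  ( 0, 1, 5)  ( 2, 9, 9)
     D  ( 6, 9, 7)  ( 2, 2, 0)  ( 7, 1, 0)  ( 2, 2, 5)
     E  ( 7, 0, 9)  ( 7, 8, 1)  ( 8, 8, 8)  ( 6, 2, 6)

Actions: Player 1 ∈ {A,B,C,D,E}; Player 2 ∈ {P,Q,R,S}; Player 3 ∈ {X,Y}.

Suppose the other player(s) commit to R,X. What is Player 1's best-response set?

u_1(A vs R,X) = 3
u_1(B vs R,X) = 0
u_1(C vs R,X) = 1
u_1(D vs R,X) = 1
u_1(E vs R,X) = 2
max payoff 3 at {A}

P1 best: {A}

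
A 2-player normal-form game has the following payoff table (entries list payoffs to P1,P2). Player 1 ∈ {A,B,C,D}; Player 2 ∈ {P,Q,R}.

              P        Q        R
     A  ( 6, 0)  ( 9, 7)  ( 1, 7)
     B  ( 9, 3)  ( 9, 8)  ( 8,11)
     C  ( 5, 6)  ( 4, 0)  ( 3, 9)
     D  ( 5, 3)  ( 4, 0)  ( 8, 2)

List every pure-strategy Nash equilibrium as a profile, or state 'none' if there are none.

(A,P): not NE [P1→B gives 9>6; P2→R gives 7>0]
(A,Q): NE
(A,R): not NE [P1→D gives 8>1]
(B,P): not NE [P2→R gives 11>3]
(B,Q): not NE [P2→R gives 11>8]
(B,R): NE
(C,P): not NE [P1→B gives 9>5; P2→R gives 9>6]
(C,Q): not NE [P1→B gives 9>4; P2→R gives 9>0]
(C,R): not NE [P1→D gives 8>3]
(D,P): not NE [P1→B gives 9>5]
(D,Q): not NE [P1→B gives 9>4; P2→P gives 3>0]
(D,R): not NE [P2→P gives 3>2]

NE set: (A,Q), (B,R)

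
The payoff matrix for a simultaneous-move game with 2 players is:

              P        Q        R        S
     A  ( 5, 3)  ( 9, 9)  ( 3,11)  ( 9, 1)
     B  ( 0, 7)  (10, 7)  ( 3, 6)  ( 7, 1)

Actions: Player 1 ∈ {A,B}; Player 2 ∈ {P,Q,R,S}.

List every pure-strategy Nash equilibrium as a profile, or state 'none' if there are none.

NE set: (A,R), (B,Q)

(A,P): not NE [P2→R gives 11>3]
(A,Q): not NE [P1→B gives 10>9; P2→R gives 11>9]
(A,R): NE
(A,S): not NE [P2→R gives 11>1]
(B,P): not NE [P1→A gives 5>0]
(B,Q): NE
(B,R): not NE [P2→Q gives 7>6]
(B,S): not NE [P1→A gives 9>7; P2→Q gives 7>1]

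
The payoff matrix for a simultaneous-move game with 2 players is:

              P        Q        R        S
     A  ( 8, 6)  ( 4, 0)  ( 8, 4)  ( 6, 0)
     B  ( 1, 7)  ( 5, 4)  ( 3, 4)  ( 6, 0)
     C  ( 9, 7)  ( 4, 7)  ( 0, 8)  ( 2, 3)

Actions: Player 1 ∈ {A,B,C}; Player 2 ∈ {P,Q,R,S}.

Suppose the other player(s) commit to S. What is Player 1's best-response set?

u_1(A vs S) = 6
u_1(B vs S) = 6
u_1(C vs S) = 2
max payoff 6 at {A,B}

P1 best: {A,B}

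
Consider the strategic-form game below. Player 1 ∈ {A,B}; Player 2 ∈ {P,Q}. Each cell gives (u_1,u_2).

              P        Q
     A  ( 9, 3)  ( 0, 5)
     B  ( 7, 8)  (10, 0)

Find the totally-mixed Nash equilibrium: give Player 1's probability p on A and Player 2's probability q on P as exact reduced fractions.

P1 mixes 4/5 on A; P2 mixes 5/6 on P

P1 indiff ⇒ q·9+(1-q)·0 = q·7+(1-q)·10 ⇒ q(2) = (1-q)(10) ⇒ q = 5/6
P2 indiff ⇒ p·3+(1-p)·8 = p·5+(1-p)·0 ⇒ p(-2) = (1-p)(-8) ⇒ p = 4/5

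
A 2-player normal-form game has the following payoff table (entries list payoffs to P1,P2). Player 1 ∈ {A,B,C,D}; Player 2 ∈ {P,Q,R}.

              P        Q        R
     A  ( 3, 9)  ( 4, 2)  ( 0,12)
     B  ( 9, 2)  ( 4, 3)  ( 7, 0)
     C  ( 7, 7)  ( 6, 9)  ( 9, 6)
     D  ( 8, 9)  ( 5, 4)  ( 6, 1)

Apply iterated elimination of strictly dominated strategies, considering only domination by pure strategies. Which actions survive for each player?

Remaining: P1:{B,C,D} P2:{P,Q}

P1 drop A (C beats it: P:7>3 Q:6>4 R:9>0)
P2 drop R (P beats it: B:2>0 C:7>6 D:9>1)
P1→{B,C,D} P2→{P,Q}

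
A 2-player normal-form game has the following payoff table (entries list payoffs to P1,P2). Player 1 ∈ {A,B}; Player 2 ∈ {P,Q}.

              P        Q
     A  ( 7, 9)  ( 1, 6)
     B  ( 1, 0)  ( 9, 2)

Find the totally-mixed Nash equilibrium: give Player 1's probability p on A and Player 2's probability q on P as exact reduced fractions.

P1 mixes 2/5 on A; P2 mixes 4/7 on P

P1 indiff ⇒ q·7+(1-q)·1 = q·1+(1-q)·9 ⇒ q(6) = (1-q)(8) ⇒ q = 4/7
P2 indiff ⇒ p·9+(1-p)·0 = p·6+(1-p)·2 ⇒ p(3) = (1-p)(2) ⇒ p = 2/5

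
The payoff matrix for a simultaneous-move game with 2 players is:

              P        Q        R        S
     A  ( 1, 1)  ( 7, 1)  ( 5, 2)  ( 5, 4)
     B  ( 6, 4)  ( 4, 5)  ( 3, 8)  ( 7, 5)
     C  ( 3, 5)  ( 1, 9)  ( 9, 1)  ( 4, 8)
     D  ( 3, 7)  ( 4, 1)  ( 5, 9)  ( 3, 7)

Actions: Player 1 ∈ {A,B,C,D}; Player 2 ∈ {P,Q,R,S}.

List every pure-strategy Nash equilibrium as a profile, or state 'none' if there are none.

(A,P): not NE [P1→B gives 6>1; P2→S gives 4>1]
(A,Q): not NE [P2→S gives 4>1]
(A,R): not NE [P1→C gives 9>5; P2→S gives 4>2]
(A,S): not NE [P1→B gives 7>5]
(B,P): not NE [P2→R gives 8>4]
(B,Q): not NE [P1→A gives 7>4; P2→R gives 8>5]
(B,R): not NE [P1→C gives 9>3]
(B,S): not NE [P2→R gives 8>5]
(C,P): not NE [P1→B gives 6>3; P2→Q gives 9>5]
(C,Q): not NE [P1→A gives 7>1]
(C,R): not NE [P2→Q gives 9>1]
(C,S): not NE [P1→B gives 7>4; P2→Q gives 9>8]
(D,P): not NE [P1→B gives 6>3; P2→R gives 9>7]
(D,Q): not NE [P1→A gives 7>4; P2→R gives 9>1]
(D,R): not NE [P1→C gives 9>5]
(D,S): not NE [P1→B gives 7>3; P2→R gives 9>7]

PSNE: ∅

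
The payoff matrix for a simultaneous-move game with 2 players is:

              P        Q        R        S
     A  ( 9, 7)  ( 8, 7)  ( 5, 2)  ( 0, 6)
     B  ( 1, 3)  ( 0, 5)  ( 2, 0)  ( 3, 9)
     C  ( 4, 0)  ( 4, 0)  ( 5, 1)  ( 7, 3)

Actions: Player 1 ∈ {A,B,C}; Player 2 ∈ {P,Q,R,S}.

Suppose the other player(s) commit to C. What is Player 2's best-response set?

u_2(P vs C) = 0
u_2(Q vs C) = 0
u_2(R vs C) = 1
u_2(S vs C) = 3
max payoff 3 at {S}

argmax u_2 = {S}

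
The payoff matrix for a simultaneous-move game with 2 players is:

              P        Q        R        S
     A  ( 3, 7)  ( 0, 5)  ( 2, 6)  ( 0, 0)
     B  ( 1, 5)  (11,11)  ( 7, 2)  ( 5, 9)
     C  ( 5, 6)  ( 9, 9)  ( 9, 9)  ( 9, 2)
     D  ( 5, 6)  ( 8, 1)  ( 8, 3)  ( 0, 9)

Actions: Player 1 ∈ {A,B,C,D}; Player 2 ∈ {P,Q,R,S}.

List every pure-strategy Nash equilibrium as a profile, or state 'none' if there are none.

(A,P): not NE [P1→D gives 5>3]
(A,Q): not NE [P1→B gives 11>0; P2→P gives 7>5]
(A,R): not NE [P1→C gives 9>2; P2→P gives 7>6]
(A,S): not NE [P1→C gives 9>0; P2→P gives 7>0]
(B,P): not NE [P1→D gives 5>1; P2→Q gives 11>5]
(B,Q): NE
(B,R): not NE [P1→C gives 9>7; P2→Q gives 11>2]
(B,S): not NE [P1→C gives 9>5; P2→Q gives 11>9]
(C,P): not NE [P2→R gives 9>6]
(C,Q): not NE [P1→B gives 11>9]
(C,R): NE
(C,S): not NE [P2→R gives 9>2]
(D,P): not NE [P2→S gives 9>6]
(D,Q): not NE [P1→B gives 11>8; P2→S gives 9>1]
(D,R): not NE [P1→C gives 9>8; P2→S gives 9>3]
(D,S): not NE [P1→C gives 9>0]

PSNE = {(B,Q), (C,R)}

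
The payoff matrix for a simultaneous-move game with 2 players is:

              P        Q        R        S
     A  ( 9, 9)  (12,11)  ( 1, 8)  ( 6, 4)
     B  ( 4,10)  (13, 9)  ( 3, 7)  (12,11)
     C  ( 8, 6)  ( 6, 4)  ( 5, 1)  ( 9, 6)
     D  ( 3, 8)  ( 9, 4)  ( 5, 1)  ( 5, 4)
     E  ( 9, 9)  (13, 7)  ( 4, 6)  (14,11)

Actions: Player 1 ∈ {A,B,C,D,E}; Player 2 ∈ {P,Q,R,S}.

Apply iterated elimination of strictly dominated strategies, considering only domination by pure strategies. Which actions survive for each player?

IESDS → P1:{A,B,E} P2:{P,Q,S}

P2 drop R (P beats it: A:9>8 B:10>7 C:6>1 D:8>1 E:9>6)
P1 drop C (E beats it: P:9>8 Q:13>6 S:14>9)
P1 drop D (A beats it: P:9>3 Q:12>9 S:6>5)
P1→{A,B,E} P2→{P,Q,S}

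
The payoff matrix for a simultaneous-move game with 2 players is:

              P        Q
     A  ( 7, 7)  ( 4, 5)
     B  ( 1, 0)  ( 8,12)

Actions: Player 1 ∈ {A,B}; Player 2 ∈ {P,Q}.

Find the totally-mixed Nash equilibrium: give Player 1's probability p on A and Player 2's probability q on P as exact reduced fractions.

(p,q) = (6/7, 2/5)

P1 indiff ⇒ q·7+(1-q)·4 = q·1+(1-q)·8 ⇒ q(6) = (1-q)(4) ⇒ q = 2/5
P2 indiff ⇒ p·7+(1-p)·0 = p·5+(1-p)·12 ⇒ p(2) = (1-p)(12) ⇒ p = 6/7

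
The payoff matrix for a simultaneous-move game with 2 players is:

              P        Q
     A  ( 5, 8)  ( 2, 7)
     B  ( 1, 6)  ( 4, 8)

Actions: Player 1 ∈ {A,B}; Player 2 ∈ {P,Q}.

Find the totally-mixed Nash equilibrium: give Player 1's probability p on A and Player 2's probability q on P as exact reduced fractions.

P1 mixes 2/3 on A; P2 mixes 1/3 on P

P1 indiff ⇒ q·5+(1-q)·2 = q·1+(1-q)·4 ⇒ q(4) = (1-q)(2) ⇒ q = 1/3
P2 indiff ⇒ p·8+(1-p)·6 = p·7+(1-p)·8 ⇒ p(1) = (1-p)(2) ⇒ p = 2/3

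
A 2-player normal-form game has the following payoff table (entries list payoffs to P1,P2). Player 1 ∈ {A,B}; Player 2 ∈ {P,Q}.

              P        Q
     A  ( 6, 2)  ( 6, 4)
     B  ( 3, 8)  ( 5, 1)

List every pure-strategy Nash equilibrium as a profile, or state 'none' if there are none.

(A,P): not NE [P2→Q gives 4>2]
(A,Q): NE
(B,P): not NE [P1→A gives 6>3]
(B,Q): not NE [P1→A gives 6>5; P2→P gives 8>1]

NE set: (A,Q)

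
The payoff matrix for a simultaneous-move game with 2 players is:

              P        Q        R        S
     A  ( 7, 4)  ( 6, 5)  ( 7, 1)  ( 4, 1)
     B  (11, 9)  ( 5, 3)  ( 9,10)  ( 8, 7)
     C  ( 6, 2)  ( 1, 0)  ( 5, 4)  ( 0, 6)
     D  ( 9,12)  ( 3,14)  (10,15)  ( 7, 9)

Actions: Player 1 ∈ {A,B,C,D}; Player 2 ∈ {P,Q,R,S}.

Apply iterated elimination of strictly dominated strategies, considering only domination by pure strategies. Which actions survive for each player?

IESDS → P1:{A,B,D} P2:{P,Q,R}

P1 drop C (A beats it: P:7>6 Q:6>1 R:7>5 S:4>0)
P2 drop S (P beats it: A:4>1 B:9>7 D:12>9)
P1→{A,B,D} P2→{P,Q,R}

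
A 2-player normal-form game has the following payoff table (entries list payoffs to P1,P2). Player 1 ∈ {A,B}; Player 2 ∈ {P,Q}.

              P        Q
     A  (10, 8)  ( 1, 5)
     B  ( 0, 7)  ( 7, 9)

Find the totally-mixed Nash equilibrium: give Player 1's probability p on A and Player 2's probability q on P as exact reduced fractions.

P1 mixes 2/5 on A; P2 mixes 3/8 on P

P1 indiff ⇒ q·10+(1-q)·1 = q·0+(1-q)·7 ⇒ q(10) = (1-q)(6) ⇒ q = 3/8
P2 indiff ⇒ p·8+(1-p)·7 = p·5+(1-p)·9 ⇒ p(3) = (1-p)(2) ⇒ p = 2/5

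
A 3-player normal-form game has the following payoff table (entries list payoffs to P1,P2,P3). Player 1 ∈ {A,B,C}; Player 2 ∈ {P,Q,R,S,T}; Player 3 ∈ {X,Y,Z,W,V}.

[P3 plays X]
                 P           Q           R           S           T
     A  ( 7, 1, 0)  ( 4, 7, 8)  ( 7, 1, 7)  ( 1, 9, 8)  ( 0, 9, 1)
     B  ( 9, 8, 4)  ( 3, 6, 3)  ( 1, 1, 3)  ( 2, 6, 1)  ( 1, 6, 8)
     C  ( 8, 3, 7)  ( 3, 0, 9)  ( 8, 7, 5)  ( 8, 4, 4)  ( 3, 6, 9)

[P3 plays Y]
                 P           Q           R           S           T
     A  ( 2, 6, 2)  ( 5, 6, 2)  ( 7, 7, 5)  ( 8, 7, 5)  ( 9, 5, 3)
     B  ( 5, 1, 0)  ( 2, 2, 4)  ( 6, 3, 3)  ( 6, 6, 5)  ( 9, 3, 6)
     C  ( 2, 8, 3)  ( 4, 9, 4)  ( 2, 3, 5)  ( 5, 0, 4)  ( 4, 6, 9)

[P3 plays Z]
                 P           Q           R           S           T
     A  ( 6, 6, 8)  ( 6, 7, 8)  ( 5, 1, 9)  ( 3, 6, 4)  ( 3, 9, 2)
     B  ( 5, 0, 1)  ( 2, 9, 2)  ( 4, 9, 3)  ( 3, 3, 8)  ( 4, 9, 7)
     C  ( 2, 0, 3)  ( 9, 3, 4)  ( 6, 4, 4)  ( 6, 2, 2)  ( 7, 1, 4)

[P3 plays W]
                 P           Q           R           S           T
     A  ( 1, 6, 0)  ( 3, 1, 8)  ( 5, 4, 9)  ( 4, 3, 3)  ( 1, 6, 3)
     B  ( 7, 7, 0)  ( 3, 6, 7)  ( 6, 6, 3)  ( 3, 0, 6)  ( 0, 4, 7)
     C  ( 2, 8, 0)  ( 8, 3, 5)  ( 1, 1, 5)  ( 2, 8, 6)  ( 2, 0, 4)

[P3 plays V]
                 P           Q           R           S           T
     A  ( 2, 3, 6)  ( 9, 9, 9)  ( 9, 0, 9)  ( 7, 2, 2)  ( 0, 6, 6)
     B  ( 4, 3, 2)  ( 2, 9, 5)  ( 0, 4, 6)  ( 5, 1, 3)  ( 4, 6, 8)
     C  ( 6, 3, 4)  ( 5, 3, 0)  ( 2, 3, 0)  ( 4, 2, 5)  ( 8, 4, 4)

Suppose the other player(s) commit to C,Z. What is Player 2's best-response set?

u_2(P vs C,Z) = 0
u_2(Q vs C,Z) = 3
u_2(R vs C,Z) = 4
u_2(S vs C,Z) = 2
u_2(T vs C,Z) = 1
max payoff 4 at {R}

P2 best: {R}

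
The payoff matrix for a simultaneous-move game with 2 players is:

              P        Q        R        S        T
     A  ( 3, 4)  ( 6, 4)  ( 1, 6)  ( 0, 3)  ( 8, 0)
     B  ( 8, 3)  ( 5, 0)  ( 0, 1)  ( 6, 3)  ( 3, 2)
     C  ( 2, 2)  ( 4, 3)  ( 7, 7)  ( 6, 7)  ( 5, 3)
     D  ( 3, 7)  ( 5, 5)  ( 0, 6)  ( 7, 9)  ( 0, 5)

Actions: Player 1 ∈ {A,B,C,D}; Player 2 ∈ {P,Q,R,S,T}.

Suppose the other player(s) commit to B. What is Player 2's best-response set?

BR_2 = {P,S}

u_2(P vs B) = 3
u_2(Q vs B) = 0
u_2(R vs B) = 1
u_2(S vs B) = 3
u_2(T vs B) = 2
max payoff 3 at {P,S}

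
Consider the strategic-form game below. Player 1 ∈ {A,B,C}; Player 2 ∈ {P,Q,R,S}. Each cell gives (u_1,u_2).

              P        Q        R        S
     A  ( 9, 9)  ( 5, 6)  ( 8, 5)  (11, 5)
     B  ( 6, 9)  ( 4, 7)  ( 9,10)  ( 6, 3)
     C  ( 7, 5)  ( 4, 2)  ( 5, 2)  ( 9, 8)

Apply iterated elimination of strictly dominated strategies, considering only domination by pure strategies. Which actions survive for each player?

P1 drop C (A beats it: P:9>7 Q:5>4 R:8>5 S:11>9)
P2 drop Q (P beats it: A:9>6 B:9>7)
P2 drop S (P beats it: A:9>5 B:9>3)
P1→{A,B} P2→{P,R}

Remaining: P1:{A,B} P2:{P,R}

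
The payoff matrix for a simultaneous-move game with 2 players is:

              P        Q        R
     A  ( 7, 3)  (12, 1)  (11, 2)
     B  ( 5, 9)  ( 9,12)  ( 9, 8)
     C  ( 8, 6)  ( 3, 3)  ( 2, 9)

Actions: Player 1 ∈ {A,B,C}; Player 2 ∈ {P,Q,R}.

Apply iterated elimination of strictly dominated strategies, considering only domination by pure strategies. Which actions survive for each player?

Remaining: P1:{A,C} P2:{P,R}

P1 drop B (A beats it: P:7>5 Q:12>9 R:11>9)
P2 drop Q (P beats it: A:3>1 C:6>3)
P1→{A,C} P2→{P,R}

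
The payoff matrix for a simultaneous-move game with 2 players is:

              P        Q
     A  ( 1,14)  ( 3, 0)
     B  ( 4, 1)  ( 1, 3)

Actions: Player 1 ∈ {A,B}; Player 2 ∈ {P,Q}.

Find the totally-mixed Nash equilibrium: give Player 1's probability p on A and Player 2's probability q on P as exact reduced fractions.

P1 mixes 1/8 on A; P2 mixes 2/5 on P

P1 indiff ⇒ q·1+(1-q)·3 = q·4+(1-q)·1 ⇒ q(-3) = (1-q)(-2) ⇒ q = 2/5
P2 indiff ⇒ p·14+(1-p)·1 = p·0+(1-p)·3 ⇒ p(14) = (1-p)(2) ⇒ p = 1/8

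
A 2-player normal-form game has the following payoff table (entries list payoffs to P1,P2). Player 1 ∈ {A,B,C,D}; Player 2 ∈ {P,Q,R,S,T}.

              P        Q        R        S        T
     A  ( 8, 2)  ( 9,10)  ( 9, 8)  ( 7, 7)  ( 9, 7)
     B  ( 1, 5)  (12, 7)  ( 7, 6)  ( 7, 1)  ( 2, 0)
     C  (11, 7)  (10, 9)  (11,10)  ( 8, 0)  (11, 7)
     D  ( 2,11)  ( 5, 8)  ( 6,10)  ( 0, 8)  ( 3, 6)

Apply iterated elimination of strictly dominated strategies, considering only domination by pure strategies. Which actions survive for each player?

IESDS → P1:{B,C} P2:{Q,R}

P1 drop A (C beats it: P:11>8 Q:10>9 R:11>9 S:8>7 T:11>9)
P1 drop D (C beats it: P:11>2 Q:10>5 R:11>6 S:8>0 T:11>3)
P2 drop P (Q beats it: B:7>5 C:9>7)
P2 drop S (Q beats it: B:7>1 C:9>0)
P2 drop T (Q beats it: B:7>0 C:9>7)
P1→{B,C} P2→{Q,R}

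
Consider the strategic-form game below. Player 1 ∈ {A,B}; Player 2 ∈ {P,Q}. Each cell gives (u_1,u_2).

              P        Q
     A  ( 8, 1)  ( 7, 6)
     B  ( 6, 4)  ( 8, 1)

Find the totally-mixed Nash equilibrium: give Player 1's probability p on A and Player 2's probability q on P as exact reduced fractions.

P1 indiff ⇒ q·8+(1-q)·7 = q·6+(1-q)·8 ⇒ q(2) = (1-q)(1) ⇒ q = 1/3
P2 indiff ⇒ p·1+(1-p)·4 = p·6+(1-p)·1 ⇒ p(-5) = (1-p)(-3) ⇒ p = 3/8

P1 mixes 3/8 on A; P2 mixes 1/3 on P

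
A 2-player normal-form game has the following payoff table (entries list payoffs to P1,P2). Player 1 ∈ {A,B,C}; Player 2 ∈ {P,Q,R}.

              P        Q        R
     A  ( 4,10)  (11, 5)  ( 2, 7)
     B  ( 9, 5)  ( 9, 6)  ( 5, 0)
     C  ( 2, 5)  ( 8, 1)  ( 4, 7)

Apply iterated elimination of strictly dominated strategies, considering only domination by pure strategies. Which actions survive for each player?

IESDS → P1:{A,B} P2:{P,Q}

P1 drop C (B beats it: P:9>2 Q:9>8 R:5>4)
P2 drop R (P beats it: A:10>7 B:5>0)
P1→{A,B} P2→{P,Q}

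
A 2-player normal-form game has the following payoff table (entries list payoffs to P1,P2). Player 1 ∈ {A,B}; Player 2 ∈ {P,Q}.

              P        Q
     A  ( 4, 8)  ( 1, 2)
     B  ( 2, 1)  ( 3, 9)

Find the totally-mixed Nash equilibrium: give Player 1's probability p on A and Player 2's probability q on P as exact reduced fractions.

(p,q) = (4/7, 1/2)

P1 indiff ⇒ q·4+(1-q)·1 = q·2+(1-q)·3 ⇒ q(2) = (1-q)(2) ⇒ q = 1/2
P2 indiff ⇒ p·8+(1-p)·1 = p·2+(1-p)·9 ⇒ p(6) = (1-p)(8) ⇒ p = 4/7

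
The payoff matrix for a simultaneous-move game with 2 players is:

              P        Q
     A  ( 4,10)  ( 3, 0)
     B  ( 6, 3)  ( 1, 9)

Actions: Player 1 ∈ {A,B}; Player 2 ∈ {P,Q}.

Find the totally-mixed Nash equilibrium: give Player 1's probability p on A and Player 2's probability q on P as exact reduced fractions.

(p,q) = (3/8, 1/2)

P1 indiff ⇒ q·4+(1-q)·3 = q·6+(1-q)·1 ⇒ q(-2) = (1-q)(-2) ⇒ q = 1/2
P2 indiff ⇒ p·10+(1-p)·3 = p·0+(1-p)·9 ⇒ p(10) = (1-p)(6) ⇒ p = 3/8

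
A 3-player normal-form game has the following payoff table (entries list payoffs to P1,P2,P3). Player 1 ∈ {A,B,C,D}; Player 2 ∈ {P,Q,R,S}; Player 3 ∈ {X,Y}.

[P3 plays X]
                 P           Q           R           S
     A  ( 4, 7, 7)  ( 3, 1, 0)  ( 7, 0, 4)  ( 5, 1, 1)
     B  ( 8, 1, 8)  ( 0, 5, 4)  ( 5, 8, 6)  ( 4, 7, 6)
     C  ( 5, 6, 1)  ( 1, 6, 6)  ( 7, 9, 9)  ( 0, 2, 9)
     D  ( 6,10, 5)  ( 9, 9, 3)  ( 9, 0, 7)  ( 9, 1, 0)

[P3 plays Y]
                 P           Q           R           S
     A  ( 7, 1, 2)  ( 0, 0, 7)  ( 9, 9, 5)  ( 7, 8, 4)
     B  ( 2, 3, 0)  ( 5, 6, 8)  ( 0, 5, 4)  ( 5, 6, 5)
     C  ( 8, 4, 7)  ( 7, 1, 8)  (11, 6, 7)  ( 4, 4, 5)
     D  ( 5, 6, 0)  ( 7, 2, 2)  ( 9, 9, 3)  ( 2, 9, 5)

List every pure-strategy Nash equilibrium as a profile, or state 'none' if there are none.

(A,P,X): not NE [P1→B gives 8>4]
(A,P,Y): not NE [P1→C gives 8>7; P2→R gives 9>1; P3→X gives 7>2]
(A,Q,X): not NE [P1→D gives 9>3; P2→P gives 7>1; P3→Y gives 7>0]
(A,Q,Y): not NE [P1→D gives 7>0; P2→R gives 9>0]
(A,R,X): not NE [P1→D gives 9>7; P2→P gives 7>0; P3→Y gives 5>4]
(A,R,Y): not NE [P1→C gives 11>9]
(A,S,X): not NE [P1→D gives 9>5; P2→P gives 7>1; P3→Y gives 4>1]
(A,S,Y): not NE [P2→R gives 9>8]
(B,P,X): not NE [P2→R gives 8>1]
(B,P,Y): not NE [P1→C gives 8>2; P2→S gives 6>3; P3→X gives 8>0]
(B,Q,X): not NE [P1→D gives 9>0; P2→R gives 8>5; P3→Y gives 8>4]
(B,Q,Y): not NE [P1→D gives 7>5]
(B,R,X): not NE [P1→D gives 9>5]
(B,R,Y): not NE [P1→C gives 11>0; P2→S gives 6>5; P3→X gives 6>4]
(B,S,X): not NE [P1→D gives 9>4; P2→R gives 8>7]
(B,S,Y): not NE [P1→A gives 7>5; P3→X gives 6>5]
(C,P,X): not NE [P1→B gives 8>5; P2→R gives 9>6; P3→Y gives 7>1]
(C,P,Y): not NE [P2→R gives 6>4]
(C,Q,X): not NE [P1→D gives 9>1; P2→R gives 9>6; P3→Y gives 8>6]
(C,Q,Y): not NE [P2→R gives 6>1]
(C,R,X): not NE [P1→D gives 9>7]
(C,R,Y): not NE [P3→X gives 9>7]
(C,S,X): not NE [P1→D gives 9>0; P2→R gives 9>2]
(C,S,Y): not NE [P1→A gives 7>4; P2→R gives 6>4; P3→X gives 9>5]
(D,P,X): not NE [P1→B gives 8>6]
(D,P,Y): not NE [P1→C gives 8>5; P2→S gives 9>6; P3→X gives 5>0]
(D,Q,X): not NE [P2→P gives 10>9]
(D,Q,Y): not NE [P2→S gives 9>2; P3→X gives 3>2]
(D,R,X): not NE [P2→P gives 10>0]
(D,R,Y): not NE [P1→C gives 11>9; P3→X gives 7>3]
(D,S,X): not NE [P2→P gives 10>1; P3→Y gives 5>0]
(D,S,Y): not NE [P1→A gives 7>2]

No pure NE.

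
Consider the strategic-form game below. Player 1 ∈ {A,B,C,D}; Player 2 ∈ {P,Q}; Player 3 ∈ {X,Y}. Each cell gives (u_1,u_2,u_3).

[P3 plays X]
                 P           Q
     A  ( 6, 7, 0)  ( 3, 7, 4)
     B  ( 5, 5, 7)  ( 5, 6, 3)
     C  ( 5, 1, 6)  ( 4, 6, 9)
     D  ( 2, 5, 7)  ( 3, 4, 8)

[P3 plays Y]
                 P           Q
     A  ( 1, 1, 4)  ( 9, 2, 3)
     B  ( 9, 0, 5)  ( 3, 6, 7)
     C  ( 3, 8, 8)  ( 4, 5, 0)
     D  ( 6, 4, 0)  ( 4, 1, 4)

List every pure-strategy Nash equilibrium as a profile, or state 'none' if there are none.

No pure NE.

(A,P,X): not NE [P3→Y gives 4>0]
(A,P,Y): not NE [P1→B gives 9>1; P2→Q gives 2>1]
(A,Q,X): not NE [P1→B gives 5>3]
(A,Q,Y): not NE [P3→X gives 4>3]
(B,P,X): not NE [P1→A gives 6>5; P2→Q gives 6>5]
(B,P,Y): not NE [P2→Q gives 6>0; P3→X gives 7>5]
(B,Q,X): not NE [P3→Y gives 7>3]
(B,Q,Y): not NE [P1→A gives 9>3]
(C,P,X): not NE [P1→A gives 6>5; P2→Q gives 6>1; P3→Y gives 8>6]
(C,P,Y): not NE [P1→B gives 9>3]
(C,Q,X): not NE [P1→B gives 5>4]
(C,Q,Y): not NE [P1→A gives 9>4; P2→P gives 8>5; P3→X gives 9>0]
(D,P,X): not NE [P1→A gives 6>2]
(D,P,Y): not NE [P1→B gives 9>6; P3→X gives 7>0]
(D,Q,X): not NE [P1→B gives 5>3; P2→P gives 5>4]
(D,Q,Y): not NE [P1→A gives 9>4; P2→P gives 4>1; P3→X gives 8>4]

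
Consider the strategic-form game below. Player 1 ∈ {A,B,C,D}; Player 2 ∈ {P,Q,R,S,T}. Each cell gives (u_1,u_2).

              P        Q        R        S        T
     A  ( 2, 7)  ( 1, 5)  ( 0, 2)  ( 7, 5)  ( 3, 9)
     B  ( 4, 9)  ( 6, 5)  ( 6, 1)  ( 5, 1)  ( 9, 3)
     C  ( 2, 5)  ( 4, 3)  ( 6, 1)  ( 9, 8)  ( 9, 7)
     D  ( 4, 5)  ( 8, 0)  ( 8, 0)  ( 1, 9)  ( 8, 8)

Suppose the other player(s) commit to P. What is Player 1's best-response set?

u_1(A vs P) = 2
u_1(B vs P) = 4
u_1(C vs P) = 2
u_1(D vs P) = 4
max payoff 4 at {B,D}

BR_1 = {B,D}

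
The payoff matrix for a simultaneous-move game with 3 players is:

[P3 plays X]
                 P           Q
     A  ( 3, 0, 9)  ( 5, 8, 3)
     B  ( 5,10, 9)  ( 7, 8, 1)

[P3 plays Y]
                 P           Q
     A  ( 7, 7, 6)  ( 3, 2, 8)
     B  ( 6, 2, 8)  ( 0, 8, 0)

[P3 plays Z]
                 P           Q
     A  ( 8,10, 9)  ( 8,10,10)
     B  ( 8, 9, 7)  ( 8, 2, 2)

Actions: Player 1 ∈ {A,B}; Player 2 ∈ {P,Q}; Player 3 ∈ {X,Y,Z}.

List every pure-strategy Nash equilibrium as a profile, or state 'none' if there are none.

(A,P,X): not NE [P1→B gives 5>3; P2→Q gives 8>0]
(A,P,Y): not NE [P3→Z gives 9>6]
(A,P,Z): NE
(A,Q,X): not NE [P1→B gives 7>5; P3→Z gives 10>3]
(A,Q,Y): not NE [P2→P gives 7>2; P3→Z gives 10>8]
(A,Q,Z): NE
(B,P,X): NE
(B,P,Y): not NE [P1→A gives 7>6; P2→Q gives 8>2; P3→X gives 9>8]
(B,P,Z): not NE [P3→X gives 9>7]
(B,Q,X): not NE [P2→P gives 10>8; P3→Z gives 2>1]
(B,Q,Y): not NE [P1→A gives 3>0; P3→Z gives 2>0]
(B,Q,Z): not NE [P2→P gives 9>2]

PSNE = {(A,P,Z), (A,Q,Z), (B,P,X)}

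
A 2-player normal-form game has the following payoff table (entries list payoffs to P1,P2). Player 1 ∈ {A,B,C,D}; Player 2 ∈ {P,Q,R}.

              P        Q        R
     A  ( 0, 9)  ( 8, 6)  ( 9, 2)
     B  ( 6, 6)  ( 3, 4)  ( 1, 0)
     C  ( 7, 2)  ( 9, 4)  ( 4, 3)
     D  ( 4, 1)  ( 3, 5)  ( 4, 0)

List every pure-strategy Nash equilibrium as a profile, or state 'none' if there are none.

(A,P): not NE [P1→C gives 7>0]
(A,Q): not NE [P1→C gives 9>8; P2→P gives 9>6]
(A,R): not NE [P2→P gives 9>2]
(B,P): not NE [P1→C gives 7>6]
(B,Q): not NE [P1→C gives 9>3; P2→P gives 6>4]
(B,R): not NE [P1→A gives 9>1; P2→P gives 6>0]
(C,P): not NE [P2→Q gives 4>2]
(C,Q): NE
(C,R): not NE [P1→A gives 9>4; P2→Q gives 4>3]
(D,P): not NE [P1→C gives 7>4; P2→Q gives 5>1]
(D,Q): not NE [P1→C gives 9>3]
(D,R): not NE [P1→A gives 9>4; P2→Q gives 5>0]

NE set: (C,Q)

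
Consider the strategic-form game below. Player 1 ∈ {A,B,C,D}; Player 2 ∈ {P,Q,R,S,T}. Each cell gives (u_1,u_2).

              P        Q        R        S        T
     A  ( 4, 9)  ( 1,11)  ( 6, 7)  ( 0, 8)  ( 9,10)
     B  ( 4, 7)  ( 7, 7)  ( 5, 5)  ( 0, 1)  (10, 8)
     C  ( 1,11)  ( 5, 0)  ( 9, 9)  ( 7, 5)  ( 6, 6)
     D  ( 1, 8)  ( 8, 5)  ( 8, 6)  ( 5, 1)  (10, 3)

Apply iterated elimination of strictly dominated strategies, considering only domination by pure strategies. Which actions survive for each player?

Remaining: P1:{A,B,D} P2:{P,Q,T}

P2 drop R (P beats it: A:9>7 B:7>5 C:11>9 D:8>6)
P2 drop S (P beats it: A:9>8 B:7>1 C:11>5 D:8>1)
P1 drop C (B beats it: P:4>1 Q:7>5 T:10>6)
P1→{A,B,D} P2→{P,Q,T}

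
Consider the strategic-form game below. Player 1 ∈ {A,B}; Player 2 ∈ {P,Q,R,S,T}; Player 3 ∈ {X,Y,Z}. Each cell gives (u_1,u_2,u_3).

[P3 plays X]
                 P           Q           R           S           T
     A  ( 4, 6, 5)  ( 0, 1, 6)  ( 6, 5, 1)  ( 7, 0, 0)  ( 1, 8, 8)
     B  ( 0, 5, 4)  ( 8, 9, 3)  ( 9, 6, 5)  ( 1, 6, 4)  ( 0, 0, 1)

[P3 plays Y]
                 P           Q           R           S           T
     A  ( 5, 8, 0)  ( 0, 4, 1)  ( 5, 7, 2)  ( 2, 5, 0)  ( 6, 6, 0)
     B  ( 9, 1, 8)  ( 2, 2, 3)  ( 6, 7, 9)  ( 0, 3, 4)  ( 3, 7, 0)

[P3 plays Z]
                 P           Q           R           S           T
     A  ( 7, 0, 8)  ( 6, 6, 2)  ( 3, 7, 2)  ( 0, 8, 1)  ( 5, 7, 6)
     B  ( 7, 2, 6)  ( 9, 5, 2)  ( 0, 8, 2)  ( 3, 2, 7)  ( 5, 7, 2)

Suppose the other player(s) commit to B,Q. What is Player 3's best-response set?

u_3(X vs B,Q) = 3
u_3(Y vs B,Q) = 3
u_3(Z vs B,Q) = 2
max payoff 3 at {X,Y}

argmax u_3 = {X,Y}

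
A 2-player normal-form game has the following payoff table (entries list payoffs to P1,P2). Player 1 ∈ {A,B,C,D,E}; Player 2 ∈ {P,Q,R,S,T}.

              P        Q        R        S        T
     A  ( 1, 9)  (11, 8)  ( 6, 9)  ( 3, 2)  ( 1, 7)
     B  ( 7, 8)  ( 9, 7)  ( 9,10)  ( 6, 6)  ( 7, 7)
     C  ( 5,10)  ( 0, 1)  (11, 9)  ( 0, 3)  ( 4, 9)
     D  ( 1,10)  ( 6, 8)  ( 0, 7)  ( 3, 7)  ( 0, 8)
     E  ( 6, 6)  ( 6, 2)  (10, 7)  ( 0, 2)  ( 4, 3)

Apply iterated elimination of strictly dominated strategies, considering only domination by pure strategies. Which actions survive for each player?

IESDS → P1:{B,C,E} P2:{P,R}

P1 drop D (B beats it: P:7>1 Q:9>6 R:9>0 S:6>3 T:7>0)
P2 drop Q (P beats it: A:9>8 B:8>7 C:10>1 E:6>2)
P1 drop A (B beats it: P:7>1 R:9>6 S:6>3 T:7>1)
P2 drop S (P beats it: B:8>6 C:10>3 E:6>2)
P2 drop T (P beats it: B:8>7 C:10>9 E:6>3)
P1→{B,C,E} P2→{P,R}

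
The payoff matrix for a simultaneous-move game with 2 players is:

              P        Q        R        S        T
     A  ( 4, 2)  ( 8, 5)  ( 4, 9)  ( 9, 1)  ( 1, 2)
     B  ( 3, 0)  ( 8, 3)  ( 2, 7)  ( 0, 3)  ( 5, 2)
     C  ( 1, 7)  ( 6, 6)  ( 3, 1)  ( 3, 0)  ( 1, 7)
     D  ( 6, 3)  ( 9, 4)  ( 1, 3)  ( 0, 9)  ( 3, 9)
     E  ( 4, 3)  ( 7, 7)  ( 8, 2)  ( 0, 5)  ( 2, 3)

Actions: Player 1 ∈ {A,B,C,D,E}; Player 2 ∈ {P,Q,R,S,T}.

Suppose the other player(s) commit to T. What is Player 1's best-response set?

u_1(A vs T) = 1
u_1(B vs T) = 5
u_1(C vs T) = 1
u_1(D vs T) = 3
u_1(E vs T) = 2
max payoff 5 at {B}

P1 best: {B}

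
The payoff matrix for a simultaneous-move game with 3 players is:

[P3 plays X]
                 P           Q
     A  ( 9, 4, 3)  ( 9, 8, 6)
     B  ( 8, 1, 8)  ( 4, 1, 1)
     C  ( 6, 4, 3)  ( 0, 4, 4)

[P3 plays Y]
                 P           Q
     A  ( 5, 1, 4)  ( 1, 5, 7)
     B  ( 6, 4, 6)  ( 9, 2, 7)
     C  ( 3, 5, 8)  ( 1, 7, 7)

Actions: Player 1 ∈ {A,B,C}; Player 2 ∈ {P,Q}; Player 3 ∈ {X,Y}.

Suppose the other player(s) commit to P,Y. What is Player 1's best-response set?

P1 best: {B}

u_1(A vs P,Y) = 5
u_1(B vs P,Y) = 6
u_1(C vs P,Y) = 3
max payoff 6 at {B}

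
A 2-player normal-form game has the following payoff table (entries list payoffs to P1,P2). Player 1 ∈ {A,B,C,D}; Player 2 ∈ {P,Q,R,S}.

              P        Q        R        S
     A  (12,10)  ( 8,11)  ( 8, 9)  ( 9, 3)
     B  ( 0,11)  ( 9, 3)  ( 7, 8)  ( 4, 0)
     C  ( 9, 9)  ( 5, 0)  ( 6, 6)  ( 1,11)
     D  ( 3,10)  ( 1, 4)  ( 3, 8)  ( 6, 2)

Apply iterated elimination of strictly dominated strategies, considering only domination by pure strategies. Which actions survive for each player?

Survivors P1:{A,B} P2:{P,Q}

P1 drop C (A beats it: P:12>9 Q:8>5 R:8>6 S:9>1)
P1 drop D (A beats it: P:12>3 Q:8>1 R:8>3 S:9>6)
P2 drop R (P beats it: A:10>9 B:11>8)
P2 drop S (P beats it: A:10>3 B:11>0)
P1→{A,B} P2→{P,Q}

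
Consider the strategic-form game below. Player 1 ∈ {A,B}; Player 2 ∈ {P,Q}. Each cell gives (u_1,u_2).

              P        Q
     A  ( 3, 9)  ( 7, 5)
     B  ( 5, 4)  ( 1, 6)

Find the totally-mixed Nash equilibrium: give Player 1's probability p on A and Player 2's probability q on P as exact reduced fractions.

P1 mixes 1/3 on A; P2 mixes 3/4 on P

P1 indiff ⇒ q·3+(1-q)·7 = q·5+(1-q)·1 ⇒ q(-2) = (1-q)(-6) ⇒ q = 3/4
P2 indiff ⇒ p·9+(1-p)·4 = p·5+(1-p)·6 ⇒ p(4) = (1-p)(2) ⇒ p = 1/3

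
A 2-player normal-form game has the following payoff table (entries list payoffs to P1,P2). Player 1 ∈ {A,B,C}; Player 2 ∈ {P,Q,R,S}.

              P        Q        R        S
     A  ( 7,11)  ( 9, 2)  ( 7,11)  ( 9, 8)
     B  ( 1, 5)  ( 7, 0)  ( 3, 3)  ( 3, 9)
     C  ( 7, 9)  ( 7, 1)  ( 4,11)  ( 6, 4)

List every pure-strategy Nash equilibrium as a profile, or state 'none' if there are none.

(A,P): NE
(A,Q): not NE [P2→R gives 11>2]
(A,R): NE
(A,S): not NE [P2→R gives 11>8]
(B,P): not NE [P1→C gives 7>1; P2→S gives 9>5]
(B,Q): not NE [P1→A gives 9>7; P2→S gives 9>0]
(B,R): not NE [P1→A gives 7>3; P2→S gives 9>3]
(B,S): not NE [P1→A gives 9>3]
(C,P): not NE [P2→R gives 11>9]
(C,Q): not NE [P1→A gives 9>7; P2→R gives 11>1]
(C,R): not NE [P1→A gives 7>4]
(C,S): not NE [P1→A gives 9>6; P2→R gives 11>4]

NE set: (A,P), (A,R)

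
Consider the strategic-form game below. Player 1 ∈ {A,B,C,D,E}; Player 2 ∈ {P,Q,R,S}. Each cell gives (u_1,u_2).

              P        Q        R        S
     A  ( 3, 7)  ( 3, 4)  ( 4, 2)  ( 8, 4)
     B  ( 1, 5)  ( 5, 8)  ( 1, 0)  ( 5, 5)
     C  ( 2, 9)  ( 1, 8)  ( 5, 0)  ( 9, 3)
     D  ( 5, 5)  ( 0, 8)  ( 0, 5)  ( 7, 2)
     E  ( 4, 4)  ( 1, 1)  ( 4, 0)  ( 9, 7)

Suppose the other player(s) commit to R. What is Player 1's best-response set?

P1 best: {C}

u_1(A vs R) = 4
u_1(B vs R) = 1
u_1(C vs R) = 5
u_1(D vs R) = 0
u_1(E vs R) = 4
max payoff 5 at {C}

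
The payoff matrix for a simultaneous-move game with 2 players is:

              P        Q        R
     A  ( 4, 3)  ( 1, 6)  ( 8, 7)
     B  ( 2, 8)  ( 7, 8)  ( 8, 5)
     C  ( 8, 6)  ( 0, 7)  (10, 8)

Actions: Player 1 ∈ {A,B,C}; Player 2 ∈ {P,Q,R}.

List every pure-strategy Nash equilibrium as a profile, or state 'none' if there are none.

(A,P): not NE [P1→C gives 8>4; P2→R gives 7>3]
(A,Q): not NE [P1→B gives 7>1; P2→R gives 7>6]
(A,R): not NE [P1→C gives 10>8]
(B,P): not NE [P1→C gives 8>2]
(B,Q): NE
(B,R): not NE [P1→C gives 10>8; P2→Q gives 8>5]
(C,P): not NE [P2→R gives 8>6]
(C,Q): not NE [P1→B gives 7>0; P2→R gives 8>7]
(C,R): NE

Nash profiles: (B,Q), (C,R)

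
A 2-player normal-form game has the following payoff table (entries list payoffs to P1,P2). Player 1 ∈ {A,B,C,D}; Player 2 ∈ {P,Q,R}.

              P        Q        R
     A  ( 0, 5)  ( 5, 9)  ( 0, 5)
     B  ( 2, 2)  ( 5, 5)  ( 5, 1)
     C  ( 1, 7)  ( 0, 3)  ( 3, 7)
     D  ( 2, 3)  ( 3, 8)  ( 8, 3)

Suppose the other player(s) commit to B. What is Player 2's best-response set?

argmax u_2 = {Q}

u_2(P vs B) = 2
u_2(Q vs B) = 5
u_2(R vs B) = 1
max payoff 5 at {Q}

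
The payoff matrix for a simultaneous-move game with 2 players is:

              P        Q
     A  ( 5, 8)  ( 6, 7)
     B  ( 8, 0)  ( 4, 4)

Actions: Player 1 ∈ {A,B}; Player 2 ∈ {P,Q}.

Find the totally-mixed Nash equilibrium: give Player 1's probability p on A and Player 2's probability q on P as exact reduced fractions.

p=4/5, q=2/5

P1 indiff ⇒ q·5+(1-q)·6 = q·8+(1-q)·4 ⇒ q(-3) = (1-q)(-2) ⇒ q = 2/5
P2 indiff ⇒ p·8+(1-p)·0 = p·7+(1-p)·4 ⇒ p(1) = (1-p)(4) ⇒ p = 4/5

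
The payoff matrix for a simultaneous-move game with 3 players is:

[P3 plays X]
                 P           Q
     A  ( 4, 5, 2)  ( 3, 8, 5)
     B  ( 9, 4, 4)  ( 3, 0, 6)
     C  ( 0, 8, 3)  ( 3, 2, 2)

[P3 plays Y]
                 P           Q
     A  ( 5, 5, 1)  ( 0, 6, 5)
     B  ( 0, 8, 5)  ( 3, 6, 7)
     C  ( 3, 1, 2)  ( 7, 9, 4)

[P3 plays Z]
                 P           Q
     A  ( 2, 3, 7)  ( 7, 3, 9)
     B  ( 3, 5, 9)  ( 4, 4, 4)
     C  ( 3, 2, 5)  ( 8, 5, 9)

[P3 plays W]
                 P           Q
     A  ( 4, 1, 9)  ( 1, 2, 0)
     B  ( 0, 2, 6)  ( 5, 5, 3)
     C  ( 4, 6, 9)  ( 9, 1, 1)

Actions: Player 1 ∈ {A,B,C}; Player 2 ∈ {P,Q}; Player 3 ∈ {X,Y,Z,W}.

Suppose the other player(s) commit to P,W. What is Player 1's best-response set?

P1 best: {A,C}

u_1(A vs P,W) = 4
u_1(B vs P,W) = 0
u_1(C vs P,W) = 4
max payoff 4 at {A,C}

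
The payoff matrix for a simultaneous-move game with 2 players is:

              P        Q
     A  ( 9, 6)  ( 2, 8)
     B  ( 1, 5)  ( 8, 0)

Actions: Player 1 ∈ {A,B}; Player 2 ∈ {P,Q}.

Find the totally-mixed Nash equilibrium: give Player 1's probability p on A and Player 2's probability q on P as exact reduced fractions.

P1 mixes 5/7 on A; P2 mixes 3/7 on P

P1 indiff ⇒ q·9+(1-q)·2 = q·1+(1-q)·8 ⇒ q(8) = (1-q)(6) ⇒ q = 3/7
P2 indiff ⇒ p·6+(1-p)·5 = p·8+(1-p)·0 ⇒ p(-2) = (1-p)(-5) ⇒ p = 5/7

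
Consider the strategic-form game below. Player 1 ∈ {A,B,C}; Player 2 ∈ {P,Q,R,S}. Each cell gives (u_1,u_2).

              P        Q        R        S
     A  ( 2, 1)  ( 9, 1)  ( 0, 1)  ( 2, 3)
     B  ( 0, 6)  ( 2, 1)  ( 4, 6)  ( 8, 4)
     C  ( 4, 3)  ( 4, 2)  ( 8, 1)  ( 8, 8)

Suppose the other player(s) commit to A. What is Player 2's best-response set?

P2 best: {S}

u_2(P vs A) = 1
u_2(Q vs A) = 1
u_2(R vs A) = 1
u_2(S vs A) = 3
max payoff 3 at {S}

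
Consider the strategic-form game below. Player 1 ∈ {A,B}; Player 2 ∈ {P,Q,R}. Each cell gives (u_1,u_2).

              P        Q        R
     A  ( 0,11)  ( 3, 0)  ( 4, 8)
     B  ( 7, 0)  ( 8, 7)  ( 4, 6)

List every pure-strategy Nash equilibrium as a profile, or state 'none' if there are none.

(A,P): not NE [P1→B gives 7>0]
(A,Q): not NE [P1→B gives 8>3; P2→P gives 11>0]
(A,R): not NE [P2→P gives 11>8]
(B,P): not NE [P2→Q gives 7>0]
(B,Q): NE
(B,R): not NE [P2→Q gives 7>6]

PSNE = {(B,Q)}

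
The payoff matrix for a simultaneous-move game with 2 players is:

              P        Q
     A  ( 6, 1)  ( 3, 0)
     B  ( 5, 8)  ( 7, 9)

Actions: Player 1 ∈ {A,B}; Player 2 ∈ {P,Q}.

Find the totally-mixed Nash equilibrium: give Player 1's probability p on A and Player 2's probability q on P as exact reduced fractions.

P1 indiff ⇒ q·6+(1-q)·3 = q·5+(1-q)·7 ⇒ q(1) = (1-q)(4) ⇒ q = 4/5
P2 indiff ⇒ p·1+(1-p)·8 = p·0+(1-p)·9 ⇒ p(1) = (1-p)(1) ⇒ p = 1/2

P1 mixes 1/2 on A; P2 mixes 4/5 on P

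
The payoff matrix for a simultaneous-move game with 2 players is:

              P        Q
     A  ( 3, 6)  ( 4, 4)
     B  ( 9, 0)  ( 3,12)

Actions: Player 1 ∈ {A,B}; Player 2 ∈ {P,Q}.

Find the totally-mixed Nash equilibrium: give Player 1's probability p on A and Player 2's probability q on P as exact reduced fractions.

p=6/7, q=1/7

P1 indiff ⇒ q·3+(1-q)·4 = q·9+(1-q)·3 ⇒ q(-6) = (1-q)(-1) ⇒ q = 1/7
P2 indiff ⇒ p·6+(1-p)·0 = p·4+(1-p)·12 ⇒ p(2) = (1-p)(12) ⇒ p = 6/7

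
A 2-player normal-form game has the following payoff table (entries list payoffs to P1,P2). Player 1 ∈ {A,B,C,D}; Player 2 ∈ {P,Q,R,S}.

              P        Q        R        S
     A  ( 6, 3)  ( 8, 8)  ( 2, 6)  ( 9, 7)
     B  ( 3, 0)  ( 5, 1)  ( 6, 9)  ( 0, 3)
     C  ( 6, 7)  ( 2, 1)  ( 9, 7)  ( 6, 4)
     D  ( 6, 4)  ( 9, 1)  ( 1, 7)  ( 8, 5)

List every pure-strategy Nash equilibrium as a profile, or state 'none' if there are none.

PSNE = {(C,P), (C,R)}

(A,P): not NE [P2→Q gives 8>3]
(A,Q): not NE [P1→D gives 9>8]
(A,R): not NE [P1→C gives 9>2; P2→Q gives 8>6]
(A,S): not NE [P2→Q gives 8>7]
(B,P): not NE [P1→D gives 6>3; P2→R gives 9>0]
(B,Q): not NE [P1→D gives 9>5; P2→R gives 9>1]
(B,R): not NE [P1→C gives 9>6]
(B,S): not NE [P1→A gives 9>0; P2→R gives 9>3]
(C,P): NE
(C,Q): not NE [P1→D gives 9>2; P2→R gives 7>1]
(C,R): NE
(C,S): not NE [P1→A gives 9>6; P2→R gives 7>4]
(D,P): not NE [P2→R gives 7>4]
(D,Q): not NE [P2→R gives 7>1]
(D,R): not NE [P1→C gives 9>1]
(D,S): not NE [P1→A gives 9>8; P2→R gives 7>5]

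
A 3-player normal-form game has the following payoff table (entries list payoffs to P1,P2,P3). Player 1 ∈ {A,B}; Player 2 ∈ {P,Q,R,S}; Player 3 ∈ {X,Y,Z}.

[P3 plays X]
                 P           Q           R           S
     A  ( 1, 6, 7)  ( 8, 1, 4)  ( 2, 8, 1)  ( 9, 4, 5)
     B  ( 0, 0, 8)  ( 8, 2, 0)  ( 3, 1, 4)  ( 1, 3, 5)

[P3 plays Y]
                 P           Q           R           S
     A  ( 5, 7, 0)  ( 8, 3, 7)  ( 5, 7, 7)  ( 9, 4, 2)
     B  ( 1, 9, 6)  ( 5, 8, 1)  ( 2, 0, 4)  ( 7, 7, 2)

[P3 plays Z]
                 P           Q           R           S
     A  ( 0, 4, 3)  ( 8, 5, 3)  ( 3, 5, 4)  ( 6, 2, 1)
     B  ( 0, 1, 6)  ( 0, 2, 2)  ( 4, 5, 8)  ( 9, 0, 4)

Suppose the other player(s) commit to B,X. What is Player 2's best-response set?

BR_2 = {S}

u_2(P vs B,X) = 0
u_2(Q vs B,X) = 2
u_2(R vs B,X) = 1
u_2(S vs B,X) = 3
max payoff 3 at {S}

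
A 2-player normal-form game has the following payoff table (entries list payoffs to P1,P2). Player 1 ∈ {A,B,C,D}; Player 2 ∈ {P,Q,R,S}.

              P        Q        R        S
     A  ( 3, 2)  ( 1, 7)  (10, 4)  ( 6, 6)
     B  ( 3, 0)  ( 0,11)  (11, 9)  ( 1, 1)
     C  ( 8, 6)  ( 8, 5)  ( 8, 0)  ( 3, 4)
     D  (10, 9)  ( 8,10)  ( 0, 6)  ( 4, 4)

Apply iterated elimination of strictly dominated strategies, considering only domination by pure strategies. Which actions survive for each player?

P2 drop R (Q beats it: A:7>4 B:11>9 C:5>0 D:10>6)
P1 drop B (C beats it: P:8>3 Q:8>0 S:3>1)
P2 drop S (Q beats it: A:7>6 C:5>4 D:10>4)
P1 drop A (C beats it: P:8>3 Q:8>1)
P1→{C,D} P2→{P,Q}

Remaining: P1:{C,D} P2:{P,Q}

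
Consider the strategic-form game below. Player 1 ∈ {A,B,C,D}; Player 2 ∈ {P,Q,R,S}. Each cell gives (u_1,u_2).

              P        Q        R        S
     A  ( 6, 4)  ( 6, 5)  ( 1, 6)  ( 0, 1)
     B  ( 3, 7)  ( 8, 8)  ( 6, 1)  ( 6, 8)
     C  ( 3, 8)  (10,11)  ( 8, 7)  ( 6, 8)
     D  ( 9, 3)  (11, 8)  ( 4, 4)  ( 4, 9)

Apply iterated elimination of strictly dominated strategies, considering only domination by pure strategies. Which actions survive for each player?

Remaining: P1:{B,C,D} P2:{Q,S}

P1 drop A (D beats it: P:9>6 Q:11>6 R:4>1 S:4>0)
P2 drop P (Q beats it: B:8>7 C:11>8 D:8>3)
P2 drop R (Q beats it: B:8>1 C:11>7 D:8>4)
P1→{B,C,D} P2→{Q,S}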